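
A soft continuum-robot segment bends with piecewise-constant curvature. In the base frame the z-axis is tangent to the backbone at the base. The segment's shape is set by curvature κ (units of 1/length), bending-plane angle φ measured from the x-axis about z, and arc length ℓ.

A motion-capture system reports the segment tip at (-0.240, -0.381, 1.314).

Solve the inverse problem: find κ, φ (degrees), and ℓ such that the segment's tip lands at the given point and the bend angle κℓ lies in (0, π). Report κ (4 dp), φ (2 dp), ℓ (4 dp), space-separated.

0.4668 237.79 1.4146

ρ = √(x²+y²) = √(-0.240² + -0.381²) = 0.45029
φ = atan2(y, x) mod 360° = atan2(-0.381, -0.240) = 237.7923°
|p|² = ρ² + z² = 0.45029² + 1.314² = 1.92936
κ = 2ρ / |p|² = 2×0.45029 / 1.92936 = 0.46678
θ = 2·atan2(ρ, z) = 2·atan2(0.45029, 1.314) = 0.66029 rad
ℓ = θ/κ = 0.66029/0.46678 = 1.41457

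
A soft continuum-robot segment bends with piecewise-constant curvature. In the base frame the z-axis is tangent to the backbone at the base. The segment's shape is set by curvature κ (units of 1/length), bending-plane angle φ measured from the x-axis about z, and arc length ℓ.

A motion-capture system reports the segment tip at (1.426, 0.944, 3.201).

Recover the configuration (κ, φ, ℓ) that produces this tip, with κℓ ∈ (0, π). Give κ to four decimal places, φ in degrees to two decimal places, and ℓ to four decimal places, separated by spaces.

0.2597 33.50 3.7790

ρ = √(x²+y²) = √(1.426² + 0.944²) = 1.71015
φ = atan2(y, x) mod 360° = atan2(0.944, 1.426) = 33.5042°
|p|² = ρ² + z² = 1.71015² + 3.201² = 13.17101
κ = 2ρ / |p|² = 2×1.71015 / 13.17101 = 0.25968
θ = 2·atan2(ρ, z) = 2·atan2(1.71015, 3.201) = 0.98135 rad
ℓ = θ/κ = 0.98135/0.25968 = 3.77901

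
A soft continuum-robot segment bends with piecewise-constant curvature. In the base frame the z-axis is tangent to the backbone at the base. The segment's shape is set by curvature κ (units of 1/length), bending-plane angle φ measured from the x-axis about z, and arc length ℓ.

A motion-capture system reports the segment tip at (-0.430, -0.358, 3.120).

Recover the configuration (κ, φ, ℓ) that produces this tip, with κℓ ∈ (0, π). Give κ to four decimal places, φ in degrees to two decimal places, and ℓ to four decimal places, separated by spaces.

0.1114 219.78 3.1865

ρ = √(x²+y²) = √(-0.430² + -0.358²) = 0.55952
φ = atan2(y, x) mod 360° = atan2(-0.358, -0.430) = 219.7793°
|p|² = ρ² + z² = 0.55952² + 3.120² = 10.04746
κ = 2ρ / |p|² = 2×0.55952 / 10.04746 = 0.11138
θ = 2·atan2(ρ, z) = 2·atan2(0.55952, 3.120) = 0.35489 rad
ℓ = θ/κ = 0.35489/0.11138 = 3.18647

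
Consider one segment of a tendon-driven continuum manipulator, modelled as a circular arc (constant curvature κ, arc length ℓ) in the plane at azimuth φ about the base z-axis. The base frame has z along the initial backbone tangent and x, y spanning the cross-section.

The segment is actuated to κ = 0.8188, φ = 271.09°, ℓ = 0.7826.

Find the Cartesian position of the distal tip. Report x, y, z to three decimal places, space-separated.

θ = κ·ℓ = 0.8188 × 0.7826 = 0.64079 rad
ρ = (1 − cos θ)/κ = (1 − 0.80162)/0.8188 = 0.24228
z = sin θ / κ = 0.59783/0.8188 = 0.73013
x = ρ cos φ = 0.24228 × cos(271.09°) = 0.00461
y = ρ sin φ = 0.24228 × sin(271.09°) = -0.24224

0.005 -0.242 0.730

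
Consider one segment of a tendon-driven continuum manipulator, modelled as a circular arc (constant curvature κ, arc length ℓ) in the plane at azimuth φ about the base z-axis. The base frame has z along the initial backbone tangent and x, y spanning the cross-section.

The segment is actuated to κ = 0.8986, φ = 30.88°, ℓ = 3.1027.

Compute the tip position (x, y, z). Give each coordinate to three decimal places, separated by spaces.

θ = κ·ℓ = 0.8986 × 3.1027 = 2.78809 rad
ρ = (1 − cos θ)/κ = (1 − -0.93816)/0.8986 = 2.15687
z = sin θ / κ = 0.34619/0.8986 = 0.38525
x = ρ cos φ = 2.15687 × cos(30.88°) = 1.85112
y = ρ sin φ = 2.15687 × sin(30.88°) = 1.10700

1.851 1.107 0.385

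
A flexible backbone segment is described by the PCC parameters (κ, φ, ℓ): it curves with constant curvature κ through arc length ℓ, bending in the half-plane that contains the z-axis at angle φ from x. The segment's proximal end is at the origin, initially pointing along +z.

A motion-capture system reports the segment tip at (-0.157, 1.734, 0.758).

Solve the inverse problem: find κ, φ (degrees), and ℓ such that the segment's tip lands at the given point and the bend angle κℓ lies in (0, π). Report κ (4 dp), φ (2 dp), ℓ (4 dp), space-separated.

0.9657 95.17 2.4029

ρ = √(x²+y²) = √(-0.157² + 1.734²) = 1.74109
φ = atan2(y, x) mod 360° = atan2(1.734, -0.157) = 95.1736°
|p|² = ρ² + z² = 1.74109² + 0.758² = 3.60597
κ = 2ρ / |p|² = 2×1.74109 / 3.60597 = 0.96567
θ = 2·atan2(ρ, z) = 2·atan2(1.74109, 0.758) = 2.32037 rad
ℓ = θ/κ = 2.32037/0.96567 = 2.40285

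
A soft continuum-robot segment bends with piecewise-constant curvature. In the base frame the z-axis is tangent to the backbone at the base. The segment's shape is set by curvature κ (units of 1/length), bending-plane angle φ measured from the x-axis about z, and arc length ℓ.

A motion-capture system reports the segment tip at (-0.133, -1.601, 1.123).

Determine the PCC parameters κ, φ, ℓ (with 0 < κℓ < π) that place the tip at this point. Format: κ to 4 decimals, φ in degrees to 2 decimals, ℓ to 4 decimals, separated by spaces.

ρ = √(x²+y²) = √(-0.133² + -1.601²) = 1.60651
φ = atan2(y, x) mod 360° = atan2(-1.601, -0.133) = 265.2512°
|p|² = ρ² + z² = 1.60651² + 1.123² = 3.84202
κ = 2ρ / |p|² = 2×1.60651 / 3.84202 = 0.83629
θ = 2·atan2(ρ, z) = 2·atan2(1.60651, 1.123) = 1.92145 rad
ℓ = θ/κ = 1.92145/0.83629 = 2.29759

0.8363 265.25 2.2976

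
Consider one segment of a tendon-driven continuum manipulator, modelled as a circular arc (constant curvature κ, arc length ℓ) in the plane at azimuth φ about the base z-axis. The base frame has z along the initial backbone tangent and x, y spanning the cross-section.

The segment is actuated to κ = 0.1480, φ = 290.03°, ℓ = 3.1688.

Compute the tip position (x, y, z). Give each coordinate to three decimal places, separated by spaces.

0.250 -0.685 3.054

θ = κ·ℓ = 0.1480 × 3.1688 = 0.46898 rad
ρ = (1 − cos θ)/κ = (1 − 0.89203)/0.1480 = 0.72954
z = sin θ / κ = 0.45198/0.1480 = 3.05391
x = ρ cos φ = 0.72954 × cos(290.03°) = 0.24987
y = ρ sin φ = 0.72954 × sin(290.03°) = -0.68541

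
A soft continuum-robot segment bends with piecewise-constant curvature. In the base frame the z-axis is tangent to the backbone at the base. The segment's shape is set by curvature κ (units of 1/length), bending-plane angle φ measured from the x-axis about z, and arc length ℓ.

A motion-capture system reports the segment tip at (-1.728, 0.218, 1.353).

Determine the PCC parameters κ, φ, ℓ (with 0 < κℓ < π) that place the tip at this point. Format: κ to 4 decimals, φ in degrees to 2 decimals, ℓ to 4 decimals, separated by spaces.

0.7161 172.81 2.5424

ρ = √(x²+y²) = √(-1.728² + 0.218²) = 1.74170
φ = atan2(y, x) mod 360° = atan2(0.218, -1.728) = 172.8097°
|p|² = ρ² + z² = 1.74170² + 1.353² = 4.86412
κ = 2ρ / |p|² = 2×1.74170 / 4.86412 = 0.71614
θ = 2·atan2(ρ, z) = 2·atan2(1.74170, 1.353) = 1.82069 rad
ℓ = θ/κ = 1.82069/0.71614 = 2.54236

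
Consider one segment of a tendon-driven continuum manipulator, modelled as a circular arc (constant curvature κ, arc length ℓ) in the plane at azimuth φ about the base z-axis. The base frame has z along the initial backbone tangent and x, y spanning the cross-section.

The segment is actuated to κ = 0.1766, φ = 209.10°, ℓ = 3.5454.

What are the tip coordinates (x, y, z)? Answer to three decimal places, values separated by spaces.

θ = κ·ℓ = 0.1766 × 3.5454 = 0.62612 rad
ρ = (1 − cos θ)/κ = (1 − 0.81031)/0.1766 = 1.07413
z = sin θ / κ = 0.58600/0.1766 = 3.31825
x = ρ cos φ = 1.07413 × cos(209.10°) = -0.93854
y = ρ sin φ = 1.07413 × sin(209.10°) = -0.52239

-0.939 -0.522 3.318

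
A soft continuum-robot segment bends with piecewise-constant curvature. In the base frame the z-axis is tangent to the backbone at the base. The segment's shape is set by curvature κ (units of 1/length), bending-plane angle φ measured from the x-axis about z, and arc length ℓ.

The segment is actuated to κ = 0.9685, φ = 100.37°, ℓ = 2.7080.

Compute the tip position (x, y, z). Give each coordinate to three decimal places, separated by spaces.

-0.347 1.898 0.512

θ = κ·ℓ = 0.9685 × 2.7080 = 2.62270 rad
ρ = (1 − cos θ)/κ = (1 − -0.86837)/0.9685 = 1.92914
z = sin θ / κ = 0.49592/0.9685 = 0.51205
x = ρ cos φ = 1.92914 × cos(100.37°) = -0.34725
y = ρ sin φ = 1.92914 × sin(100.37°) = 1.89762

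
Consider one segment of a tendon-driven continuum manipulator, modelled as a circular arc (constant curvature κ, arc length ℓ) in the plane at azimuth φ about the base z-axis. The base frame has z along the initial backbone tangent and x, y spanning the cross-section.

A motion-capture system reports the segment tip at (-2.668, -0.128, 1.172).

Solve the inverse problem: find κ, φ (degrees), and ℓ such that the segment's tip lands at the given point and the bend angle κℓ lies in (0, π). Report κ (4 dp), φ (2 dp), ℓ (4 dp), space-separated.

0.6279 182.75 3.6864

ρ = √(x²+y²) = √(-2.668² + -0.128²) = 2.67107
φ = atan2(y, x) mod 360° = atan2(-0.128, -2.668) = 182.7467°
|p|² = ρ² + z² = 2.67107² + 1.172² = 8.50819
κ = 2ρ / |p|² = 2×2.67107 / 8.50819 = 0.62788
θ = 2·atan2(ρ, z) = 2·atan2(2.67107, 1.172) = 2.31463 rad
ℓ = θ/κ = 2.31463/0.62788 = 3.68641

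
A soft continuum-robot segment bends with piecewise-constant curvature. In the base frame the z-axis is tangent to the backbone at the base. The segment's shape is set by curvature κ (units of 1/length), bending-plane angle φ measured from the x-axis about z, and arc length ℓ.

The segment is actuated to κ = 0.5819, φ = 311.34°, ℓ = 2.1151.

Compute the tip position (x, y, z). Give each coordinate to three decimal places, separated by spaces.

θ = κ·ℓ = 0.5819 × 2.1151 = 1.23078 rad
ρ = (1 − cos θ)/κ = (1 − 0.33351)/0.5819 = 1.14538
z = sin θ / κ = 0.94275/0.5819 = 1.62012
x = ρ cos φ = 1.14538 × cos(311.34°) = 0.75655
y = ρ sin φ = 1.14538 × sin(311.34°) = -0.85995

0.757 -0.860 1.620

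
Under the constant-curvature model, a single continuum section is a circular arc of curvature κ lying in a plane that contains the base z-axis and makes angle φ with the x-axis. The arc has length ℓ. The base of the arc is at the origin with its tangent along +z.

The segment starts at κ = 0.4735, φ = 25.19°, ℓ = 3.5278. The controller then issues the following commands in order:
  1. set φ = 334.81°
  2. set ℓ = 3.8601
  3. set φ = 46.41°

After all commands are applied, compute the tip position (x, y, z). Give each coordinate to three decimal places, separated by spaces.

initial: κ=0.4735, φ=25.19°, ℓ=3.5278
cmd 1: set φ=334.81° → (κ,φ,ℓ)=(0.4735,334.81°,3.5278) → tip=(2.1012,-0.9883,2.1015)
cmd 2: set ℓ=3.8601 → (κ,φ,ℓ)=(0.4735,334.81°,3.8601) → tip=(2.3968,-1.1273,2.0426)
cmd 3: set φ=46.41° → (κ,φ,ℓ)=(0.4735,46.41°,3.8601) → tip=(1.8262,1.9184,2.0426)

1.826 1.918 2.043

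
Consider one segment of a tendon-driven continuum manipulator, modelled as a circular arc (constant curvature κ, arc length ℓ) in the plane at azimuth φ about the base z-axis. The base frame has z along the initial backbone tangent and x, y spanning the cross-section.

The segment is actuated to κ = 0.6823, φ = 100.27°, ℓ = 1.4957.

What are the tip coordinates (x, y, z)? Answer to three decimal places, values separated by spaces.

θ = κ·ℓ = 0.6823 × 1.4957 = 1.02052 rad
ρ = (1 − cos θ)/κ = (1 − 0.52293)/0.6823 = 0.69921
z = sin θ / κ = 0.85238/0.6823 = 1.24927
x = ρ cos φ = 0.69921 × cos(100.27°) = -0.12466
y = ρ sin φ = 0.69921 × sin(100.27°) = 0.68801

-0.125 0.688 1.249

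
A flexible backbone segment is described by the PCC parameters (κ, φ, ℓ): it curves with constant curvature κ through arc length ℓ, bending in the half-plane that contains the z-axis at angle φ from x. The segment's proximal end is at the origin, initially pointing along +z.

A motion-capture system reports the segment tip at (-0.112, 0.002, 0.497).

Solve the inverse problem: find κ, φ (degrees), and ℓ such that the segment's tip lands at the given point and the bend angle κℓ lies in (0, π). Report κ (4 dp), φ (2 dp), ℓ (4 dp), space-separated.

ρ = √(x²+y²) = √(-0.112² + 0.002²) = 0.11202
φ = atan2(y, x) mod 360° = atan2(0.002, -0.112) = 178.9770°
|p|² = ρ² + z² = 0.11202² + 0.497² = 0.25956
κ = 2ρ / |p|² = 2×0.11202 / 0.25956 = 0.86315
θ = 2·atan2(ρ, z) = 2·atan2(0.11202, 0.497) = 0.44337 rad
ℓ = θ/κ = 0.44337/0.86315 = 0.51366

0.8631 178.98 0.5137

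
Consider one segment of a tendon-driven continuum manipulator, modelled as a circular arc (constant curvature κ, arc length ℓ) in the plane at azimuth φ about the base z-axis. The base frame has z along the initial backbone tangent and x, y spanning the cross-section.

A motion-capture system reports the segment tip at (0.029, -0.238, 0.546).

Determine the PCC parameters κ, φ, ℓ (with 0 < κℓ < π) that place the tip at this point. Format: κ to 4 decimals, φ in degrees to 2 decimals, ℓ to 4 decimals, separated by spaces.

ρ = √(x²+y²) = √(0.029² + -0.238²) = 0.23976
φ = atan2(y, x) mod 360° = atan2(-0.238, 0.029) = 276.9472°
|p|² = ρ² + z² = 0.23976² + 0.546² = 0.35560
κ = 2ρ / |p|² = 2×0.23976 / 0.35560 = 1.34848
θ = 2·atan2(ρ, z) = 2·atan2(0.23976, 0.546) = 0.82754 rad
ℓ = θ/κ = 0.82754/1.34848 = 0.61368

1.3485 276.95 0.6137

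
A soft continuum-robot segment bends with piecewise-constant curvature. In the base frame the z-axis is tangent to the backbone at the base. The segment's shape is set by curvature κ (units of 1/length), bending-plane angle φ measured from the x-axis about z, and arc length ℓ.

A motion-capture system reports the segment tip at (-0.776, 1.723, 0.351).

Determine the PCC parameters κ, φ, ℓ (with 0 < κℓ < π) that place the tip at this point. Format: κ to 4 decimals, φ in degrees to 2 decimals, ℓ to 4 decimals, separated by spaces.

ρ = √(x²+y²) = √(-0.776² + 1.723²) = 1.88968
φ = atan2(y, x) mod 360° = atan2(1.723, -0.776) = 114.2457°
|p|² = ρ² + z² = 1.88968² + 0.351² = 3.69411
κ = 2ρ / |p|² = 2×1.88968 / 3.69411 = 1.02308
θ = 2·atan2(ρ, z) = 2·atan2(1.88968, 0.351) = 2.77429 rad
ℓ = θ/κ = 2.77429/1.02308 = 2.71170

1.0231 114.25 2.7117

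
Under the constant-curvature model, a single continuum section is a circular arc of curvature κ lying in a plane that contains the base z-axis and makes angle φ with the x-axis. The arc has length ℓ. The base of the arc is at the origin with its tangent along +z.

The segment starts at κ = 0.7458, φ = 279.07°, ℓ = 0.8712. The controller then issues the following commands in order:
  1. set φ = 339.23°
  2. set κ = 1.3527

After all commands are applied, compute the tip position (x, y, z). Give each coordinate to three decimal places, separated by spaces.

initial: κ=0.7458, φ=279.07°, ℓ=0.8712
cmd 1: set φ=339.23° → (κ,φ,ℓ)=(0.7458,339.23°,0.8712) → tip=(0.2555,-0.0969,0.8112)
cmd 2: set κ=1.3527 → (κ,φ,ℓ)=(1.3527,339.23°,0.8712) → tip=(0.4269,-0.1619,0.6831)

0.427 -0.162 0.683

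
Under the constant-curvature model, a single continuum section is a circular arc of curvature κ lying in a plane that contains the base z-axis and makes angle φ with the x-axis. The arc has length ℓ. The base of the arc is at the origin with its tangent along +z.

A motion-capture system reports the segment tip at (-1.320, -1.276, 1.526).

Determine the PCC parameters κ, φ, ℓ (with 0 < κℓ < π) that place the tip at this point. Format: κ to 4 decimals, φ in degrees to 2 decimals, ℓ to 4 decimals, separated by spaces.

0.6443 224.03 2.7235

ρ = √(x²+y²) = √(-1.320² + -1.276²) = 1.83591
φ = atan2(y, x) mod 360° = atan2(-1.276, -1.320) = 224.0290°
|p|² = ρ² + z² = 1.83591² + 1.526² = 5.69925
κ = 2ρ / |p|² = 2×1.83591 / 5.69925 = 0.64426
θ = 2·atan2(ρ, z) = 2·atan2(1.83591, 1.526) = 1.75464 rad
ℓ = θ/κ = 1.75464/0.64426 = 2.72348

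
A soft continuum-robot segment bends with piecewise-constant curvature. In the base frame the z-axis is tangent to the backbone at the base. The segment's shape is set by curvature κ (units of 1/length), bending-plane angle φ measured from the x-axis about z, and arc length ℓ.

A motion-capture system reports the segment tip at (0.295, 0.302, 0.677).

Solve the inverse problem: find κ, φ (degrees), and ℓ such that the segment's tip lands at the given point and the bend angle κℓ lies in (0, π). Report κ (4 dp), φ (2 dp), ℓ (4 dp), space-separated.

ρ = √(x²+y²) = √(0.295² + 0.302²) = 0.42217
φ = atan2(y, x) mod 360° = atan2(0.302, 0.295) = 45.6718°
|p|² = ρ² + z² = 0.42217² + 0.677² = 0.63656
κ = 2ρ / |p|² = 2×0.42217 / 0.63656 = 1.32642
θ = 2·atan2(ρ, z) = 2·atan2(0.42217, 0.677) = 1.11517 rad
ℓ = θ/κ = 1.11517/1.32642 = 0.84074

1.3264 45.67 0.8407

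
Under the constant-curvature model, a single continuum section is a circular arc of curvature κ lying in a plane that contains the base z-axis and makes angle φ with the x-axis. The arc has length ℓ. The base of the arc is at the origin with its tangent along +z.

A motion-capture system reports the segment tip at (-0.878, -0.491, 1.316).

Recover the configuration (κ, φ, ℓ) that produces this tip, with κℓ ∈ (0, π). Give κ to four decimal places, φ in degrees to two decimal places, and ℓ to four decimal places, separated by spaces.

ρ = √(x²+y²) = √(-0.878² + -0.491²) = 1.00596
φ = atan2(y, x) mod 360° = atan2(-0.491, -0.878) = 209.2150°
|p|² = ρ² + z² = 1.00596² + 1.316² = 2.74382
κ = 2ρ / |p|² = 2×1.00596 / 2.74382 = 0.73326
θ = 2·atan2(ρ, z) = 2·atan2(1.00596, 1.316) = 1.30532 rad
ℓ = θ/κ = 1.30532/0.73326 = 1.78017

0.7333 209.22 1.7802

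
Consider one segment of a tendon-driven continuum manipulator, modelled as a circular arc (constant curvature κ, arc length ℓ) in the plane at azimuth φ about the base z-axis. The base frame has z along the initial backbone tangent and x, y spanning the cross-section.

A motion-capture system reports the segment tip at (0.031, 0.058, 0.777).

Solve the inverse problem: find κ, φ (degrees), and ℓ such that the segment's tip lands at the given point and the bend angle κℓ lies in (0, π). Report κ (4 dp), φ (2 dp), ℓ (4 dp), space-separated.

ρ = √(x²+y²) = √(0.031² + 0.058²) = 0.06576
φ = atan2(y, x) mod 360° = atan2(0.058, 0.031) = 61.8763°
|p|² = ρ² + z² = 0.06576² + 0.777² = 0.60805
κ = 2ρ / |p|² = 2×0.06576 / 0.60805 = 0.21631
θ = 2·atan2(ρ, z) = 2·atan2(0.06576, 0.777) = 0.16888 rad
ℓ = θ/κ = 0.16888/0.21631 = 0.78071

0.2163 61.88 0.7807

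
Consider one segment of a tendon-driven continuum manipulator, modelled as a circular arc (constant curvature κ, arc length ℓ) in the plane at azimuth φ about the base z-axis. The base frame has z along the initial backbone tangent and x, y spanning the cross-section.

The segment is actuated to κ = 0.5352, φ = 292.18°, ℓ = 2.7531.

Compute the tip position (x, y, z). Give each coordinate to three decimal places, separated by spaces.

θ = κ·ℓ = 0.5352 × 2.7531 = 1.47346 rad
ρ = (1 − cos θ)/κ = (1 − 0.09718)/0.5352 = 1.68688
z = sin θ / κ = 0.99527/0.5352 = 1.85962
x = ρ cos φ = 1.68688 × cos(292.18°) = 0.63683
y = ρ sin φ = 1.68688 × sin(292.18°) = -1.56205

0.637 -1.562 1.860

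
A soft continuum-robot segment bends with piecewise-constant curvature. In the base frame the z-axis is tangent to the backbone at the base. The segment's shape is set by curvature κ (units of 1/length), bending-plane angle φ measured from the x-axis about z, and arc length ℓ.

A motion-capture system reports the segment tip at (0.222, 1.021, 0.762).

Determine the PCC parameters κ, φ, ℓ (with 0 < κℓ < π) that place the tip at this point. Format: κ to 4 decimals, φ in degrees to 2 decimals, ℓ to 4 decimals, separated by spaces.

ρ = √(x²+y²) = √(0.222² + 1.021²) = 1.04486
φ = atan2(y, x) mod 360° = atan2(1.021, 0.222) = 77.7329°
|p|² = ρ² + z² = 1.04486² + 0.762² = 1.67237
κ = 2ρ / |p|² = 2×1.04486 / 1.67237 = 1.24955
θ = 2·atan2(ρ, z) = 2·atan2(1.04486, 0.762) = 1.88137 rad
ℓ = θ/κ = 1.88137/1.24955 = 1.50563

1.2496 77.73 1.5056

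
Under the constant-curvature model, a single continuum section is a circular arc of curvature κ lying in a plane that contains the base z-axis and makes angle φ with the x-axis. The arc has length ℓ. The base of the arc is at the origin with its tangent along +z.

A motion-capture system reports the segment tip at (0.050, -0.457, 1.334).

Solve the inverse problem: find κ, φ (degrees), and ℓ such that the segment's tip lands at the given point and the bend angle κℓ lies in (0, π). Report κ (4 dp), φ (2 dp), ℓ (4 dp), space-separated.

0.4618 276.24 1.4372

ρ = √(x²+y²) = √(0.050² + -0.457²) = 0.45973
φ = atan2(y, x) mod 360° = atan2(-0.457, 0.050) = 276.2439°
|p|² = ρ² + z² = 0.45973² + 1.334² = 1.99091
κ = 2ρ / |p|² = 2×0.45973 / 1.99091 = 0.46183
θ = 2·atan2(ρ, z) = 2·atan2(0.45973, 1.334) = 0.66375 rad
ℓ = θ/κ = 0.66375/0.46183 = 1.43723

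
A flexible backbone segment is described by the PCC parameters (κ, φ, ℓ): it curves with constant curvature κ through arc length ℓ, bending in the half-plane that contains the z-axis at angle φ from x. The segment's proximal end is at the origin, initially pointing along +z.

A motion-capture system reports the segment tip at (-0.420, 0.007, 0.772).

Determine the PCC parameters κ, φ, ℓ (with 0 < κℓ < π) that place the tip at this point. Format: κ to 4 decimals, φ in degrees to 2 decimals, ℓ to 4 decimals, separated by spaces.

ρ = √(x²+y²) = √(-0.420² + 0.007²) = 0.42006
φ = atan2(y, x) mod 360° = atan2(0.007, -0.420) = 179.0452°
|p|² = ρ² + z² = 0.42006² + 0.772² = 0.77243
κ = 2ρ / |p|² = 2×0.42006 / 0.77243 = 1.08762
θ = 2·atan2(ρ, z) = 2·atan2(0.42006, 0.772) = 0.99663 rad
ℓ = θ/κ = 0.99663/1.08762 = 0.91634

1.0876 179.05 0.9163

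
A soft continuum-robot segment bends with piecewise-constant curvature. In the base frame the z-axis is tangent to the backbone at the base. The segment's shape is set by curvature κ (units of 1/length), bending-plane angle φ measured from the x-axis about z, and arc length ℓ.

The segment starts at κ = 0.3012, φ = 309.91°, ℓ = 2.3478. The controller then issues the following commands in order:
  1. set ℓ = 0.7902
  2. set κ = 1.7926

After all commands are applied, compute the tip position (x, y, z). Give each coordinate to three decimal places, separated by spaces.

0.303 -0.362 0.551

initial: κ=0.3012, φ=309.91°, ℓ=2.3478
cmd 1: set ℓ=0.7902 → (κ,φ,ℓ)=(0.3012,309.91°,0.7902) → tip=(0.0600,-0.0718,0.7828)
cmd 2: set κ=1.7926 → (κ,φ,ℓ)=(1.7926,309.91°,0.7902) → tip=(0.3029,-0.3621,0.5512)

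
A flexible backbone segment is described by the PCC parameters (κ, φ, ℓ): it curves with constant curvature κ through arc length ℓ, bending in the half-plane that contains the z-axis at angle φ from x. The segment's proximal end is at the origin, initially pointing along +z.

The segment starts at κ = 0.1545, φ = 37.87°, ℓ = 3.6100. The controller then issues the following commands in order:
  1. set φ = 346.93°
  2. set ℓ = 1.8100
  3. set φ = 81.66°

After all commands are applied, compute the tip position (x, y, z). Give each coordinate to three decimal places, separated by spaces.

0.036 0.249 1.787

initial: κ=0.1545, φ=37.87°, ℓ=3.6100
cmd 1: set φ=346.93° → (κ,φ,ℓ)=(0.1545,346.93°,3.6100) → tip=(0.9555,-0.2218,3.4257)
cmd 2: set ℓ=1.8100 → (κ,φ,ℓ)=(0.1545,346.93°,1.8100) → tip=(0.2449,-0.0569,1.7865)
cmd 3: set φ=81.66° → (κ,φ,ℓ)=(0.1545,81.66°,1.8100) → tip=(0.0365,0.2488,1.7865)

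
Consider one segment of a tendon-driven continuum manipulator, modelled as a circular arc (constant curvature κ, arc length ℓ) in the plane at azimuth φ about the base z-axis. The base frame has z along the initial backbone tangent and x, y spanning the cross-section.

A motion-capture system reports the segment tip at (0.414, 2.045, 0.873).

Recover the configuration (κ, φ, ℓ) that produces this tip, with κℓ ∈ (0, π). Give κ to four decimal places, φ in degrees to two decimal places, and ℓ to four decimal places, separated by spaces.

0.8157 78.56 2.8796

ρ = √(x²+y²) = √(0.414² + 2.045²) = 2.08649
φ = atan2(y, x) mod 360° = atan2(2.045, 0.414) = 78.5554°
|p|² = ρ² + z² = 2.08649² + 0.873² = 5.11555
κ = 2ρ / |p|² = 2×2.08649 / 5.11555 = 0.81574
θ = 2·atan2(ρ, z) = 2·atan2(2.08649, 0.873) = 2.34905 rad
ℓ = θ/κ = 2.34905/0.81574 = 2.87964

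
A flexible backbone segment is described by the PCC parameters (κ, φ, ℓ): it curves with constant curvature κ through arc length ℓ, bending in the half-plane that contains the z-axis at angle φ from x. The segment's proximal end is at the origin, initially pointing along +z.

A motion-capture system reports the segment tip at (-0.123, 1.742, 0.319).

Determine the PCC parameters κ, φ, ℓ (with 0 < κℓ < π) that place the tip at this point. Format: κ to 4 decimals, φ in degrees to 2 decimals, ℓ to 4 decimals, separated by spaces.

1.1083 94.04 2.5086

ρ = √(x²+y²) = √(-0.123² + 1.742²) = 1.74634
φ = atan2(y, x) mod 360° = atan2(1.742, -0.123) = 94.0389°
|p|² = ρ² + z² = 1.74634² + 0.319² = 3.15145
κ = 2ρ / |p|² = 2×1.74634 / 3.15145 = 1.10827
θ = 2·atan2(ρ, z) = 2·atan2(1.74634, 0.319) = 2.78024 rad
ℓ = θ/κ = 2.78024/1.10827 = 2.50862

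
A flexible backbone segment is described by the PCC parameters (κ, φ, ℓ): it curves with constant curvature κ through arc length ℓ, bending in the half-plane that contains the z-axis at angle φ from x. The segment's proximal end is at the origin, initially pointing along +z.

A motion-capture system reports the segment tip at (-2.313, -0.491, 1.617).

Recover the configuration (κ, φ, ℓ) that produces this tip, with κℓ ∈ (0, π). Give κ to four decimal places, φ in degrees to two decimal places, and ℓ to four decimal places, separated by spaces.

ρ = √(x²+y²) = √(-2.313² + -0.491²) = 2.36454
φ = atan2(y, x) mod 360° = atan2(-0.491, -2.313) = 191.9848°
|p|² = ρ² + z² = 2.36454² + 1.617² = 8.20574
κ = 2ρ / |p|² = 2×2.36454 / 8.20574 = 0.57631
θ = 2·atan2(ρ, z) = 2·atan2(2.36454, 1.617) = 1.94198 rad
ℓ = θ/κ = 1.94198/0.57631 = 3.36965

0.5763 191.98 3.3697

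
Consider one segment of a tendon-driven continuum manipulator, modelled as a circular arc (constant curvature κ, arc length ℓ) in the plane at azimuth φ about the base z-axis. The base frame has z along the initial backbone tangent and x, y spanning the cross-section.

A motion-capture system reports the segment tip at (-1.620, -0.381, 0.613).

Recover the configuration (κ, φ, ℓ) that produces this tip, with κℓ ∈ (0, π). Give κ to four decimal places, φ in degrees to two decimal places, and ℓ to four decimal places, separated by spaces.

1.0582 193.23 2.3018

ρ = √(x²+y²) = √(-1.620² + -0.381²) = 1.66420
φ = atan2(y, x) mod 360° = atan2(-0.381, -1.620) = 193.2346°
|p|² = ρ² + z² = 1.66420² + 0.613² = 3.14533
κ = 2ρ / |p|² = 2×1.66420 / 3.14533 = 1.05820
θ = 2·atan2(ρ, z) = 2·atan2(1.66420, 0.613) = 2.43575 rad
ℓ = θ/κ = 2.43575/1.05820 = 2.30177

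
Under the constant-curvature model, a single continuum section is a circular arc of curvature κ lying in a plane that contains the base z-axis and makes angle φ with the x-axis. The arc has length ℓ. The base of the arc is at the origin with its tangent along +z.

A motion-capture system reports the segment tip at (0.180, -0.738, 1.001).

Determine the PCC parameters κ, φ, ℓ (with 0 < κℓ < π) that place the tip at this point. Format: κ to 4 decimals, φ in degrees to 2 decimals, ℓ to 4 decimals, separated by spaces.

0.9621 283.71 1.3494

ρ = √(x²+y²) = √(0.180² + -0.738²) = 0.75963
φ = atan2(y, x) mod 360° = atan2(-0.738, 0.180) = 283.7070°
|p|² = ρ² + z² = 0.75963² + 1.001² = 1.57904
κ = 2ρ / |p|² = 2×0.75963 / 1.57904 = 0.96214
θ = 2·atan2(ρ, z) = 2·atan2(0.75963, 1.001) = 1.29831 rad
ℓ = θ/κ = 1.29831/0.96214 = 1.34940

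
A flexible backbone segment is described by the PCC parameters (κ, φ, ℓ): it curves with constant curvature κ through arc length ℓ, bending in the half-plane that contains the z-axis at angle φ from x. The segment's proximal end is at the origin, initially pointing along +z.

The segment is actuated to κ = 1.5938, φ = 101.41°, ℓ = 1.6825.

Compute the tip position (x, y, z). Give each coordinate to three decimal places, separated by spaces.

-0.235 1.166 0.279

θ = κ·ℓ = 1.5938 × 1.6825 = 2.68157 rad
ρ = (1 − cos θ)/κ = (1 − -0.89604)/1.5938 = 1.18964
z = sin θ / κ = 0.44397/1.5938 = 0.27856
x = ρ cos φ = 1.18964 × cos(101.41°) = -0.23534
y = ρ sin φ = 1.18964 × sin(101.41°) = 1.16612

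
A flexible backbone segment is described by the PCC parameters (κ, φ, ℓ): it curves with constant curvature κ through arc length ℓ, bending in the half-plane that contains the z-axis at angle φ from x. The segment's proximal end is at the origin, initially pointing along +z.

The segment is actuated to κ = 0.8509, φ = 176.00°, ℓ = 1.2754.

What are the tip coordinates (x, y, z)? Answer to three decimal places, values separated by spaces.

-0.625 0.044 1.039

θ = κ·ℓ = 0.8509 × 1.2754 = 1.08524 rad
ρ = (1 − cos θ)/κ = (1 − 0.46670)/0.8509 = 0.62675
z = sin θ / κ = 0.88441/0.8509 = 1.03939
x = ρ cos φ = 0.62675 × cos(176.00°) = -0.62522
y = ρ sin φ = 0.62675 × sin(176.00°) = 0.04372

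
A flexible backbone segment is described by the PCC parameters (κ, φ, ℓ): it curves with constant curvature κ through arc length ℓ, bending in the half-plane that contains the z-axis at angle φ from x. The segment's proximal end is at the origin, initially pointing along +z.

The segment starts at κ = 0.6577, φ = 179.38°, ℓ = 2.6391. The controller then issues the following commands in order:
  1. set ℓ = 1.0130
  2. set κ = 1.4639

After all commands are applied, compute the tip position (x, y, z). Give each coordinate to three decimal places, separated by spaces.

initial: κ=0.6577, φ=179.38°, ℓ=2.6391
cmd 1: set ℓ=1.0130 → (κ,φ,ℓ)=(0.6577,179.38°,1.0130) → tip=(-0.3251,0.0035,0.9397)
cmd 2: set κ=1.4639 → (κ,φ,ℓ)=(1.4639,179.38°,1.0130) → tip=(-0.6231,0.0067,0.6805)

-0.623 0.007 0.680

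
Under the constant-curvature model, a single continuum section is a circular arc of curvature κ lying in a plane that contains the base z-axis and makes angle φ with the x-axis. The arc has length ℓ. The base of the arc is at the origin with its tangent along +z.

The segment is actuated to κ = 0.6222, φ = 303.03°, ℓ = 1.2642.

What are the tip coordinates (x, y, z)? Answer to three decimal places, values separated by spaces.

θ = κ·ℓ = 0.6222 × 1.2642 = 0.78659 rad
ρ = (1 − cos θ)/κ = (1 − 0.70627)/0.6222 = 0.47209
z = sin θ / κ = 0.70795/0.6222 = 1.13781
x = ρ cos φ = 0.47209 × cos(303.03°) = 0.25732
y = ρ sin φ = 0.47209 × sin(303.03°) = -0.39579

0.257 -0.396 1.138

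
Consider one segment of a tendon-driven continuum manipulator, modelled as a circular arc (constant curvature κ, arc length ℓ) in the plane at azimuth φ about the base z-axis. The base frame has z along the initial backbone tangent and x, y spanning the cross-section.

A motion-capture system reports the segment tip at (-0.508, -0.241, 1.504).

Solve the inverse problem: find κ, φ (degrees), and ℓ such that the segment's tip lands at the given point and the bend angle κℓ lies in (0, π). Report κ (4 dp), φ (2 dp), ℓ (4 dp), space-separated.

0.4362 205.38 1.6404

ρ = √(x²+y²) = √(-0.508² + -0.241²) = 0.56227
φ = atan2(y, x) mod 360° = atan2(-0.241, -0.508) = 205.3801°
|p|² = ρ² + z² = 0.56227² + 1.504² = 2.57816
κ = 2ρ / |p|² = 2×0.56227 / 2.57816 = 0.43618
θ = 2·atan2(ρ, z) = 2·atan2(0.56227, 1.504) = 0.71552 rad
ℓ = θ/κ = 0.71552/0.43618 = 1.64044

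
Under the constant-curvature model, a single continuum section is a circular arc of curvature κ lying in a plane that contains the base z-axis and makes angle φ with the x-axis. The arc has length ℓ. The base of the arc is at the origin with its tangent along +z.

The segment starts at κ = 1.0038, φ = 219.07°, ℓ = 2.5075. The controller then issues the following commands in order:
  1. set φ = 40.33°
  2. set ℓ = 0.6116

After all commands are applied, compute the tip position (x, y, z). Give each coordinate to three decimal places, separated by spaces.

0.139 0.118 0.574

initial: κ=1.0038, φ=219.07°, ℓ=2.5075
cmd 1: set φ=40.33° → (κ,φ,ℓ)=(1.0038,40.33°,2.5075) → tip=(1.3755,1.1678,0.5825)
cmd 2: set ℓ=0.6116 → (κ,φ,ℓ)=(1.0038,40.33°,0.6116) → tip=(0.1387,0.1177,0.5739)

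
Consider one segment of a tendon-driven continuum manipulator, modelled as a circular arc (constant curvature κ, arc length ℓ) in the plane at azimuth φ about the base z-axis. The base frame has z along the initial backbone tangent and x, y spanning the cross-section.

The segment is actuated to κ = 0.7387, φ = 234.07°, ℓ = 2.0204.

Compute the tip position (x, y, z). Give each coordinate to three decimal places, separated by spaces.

-0.732 -1.010 1.350

θ = κ·ℓ = 0.7387 × 2.0204 = 1.49247 rad
ρ = (1 − cos θ)/κ = (1 − 0.07825)/0.7387 = 1.24780
z = sin θ / κ = 0.99693/0.7387 = 1.34958
x = ρ cos φ = 1.24780 × cos(234.07°) = -0.73221
y = ρ sin φ = 1.24780 × sin(234.07°) = -1.01039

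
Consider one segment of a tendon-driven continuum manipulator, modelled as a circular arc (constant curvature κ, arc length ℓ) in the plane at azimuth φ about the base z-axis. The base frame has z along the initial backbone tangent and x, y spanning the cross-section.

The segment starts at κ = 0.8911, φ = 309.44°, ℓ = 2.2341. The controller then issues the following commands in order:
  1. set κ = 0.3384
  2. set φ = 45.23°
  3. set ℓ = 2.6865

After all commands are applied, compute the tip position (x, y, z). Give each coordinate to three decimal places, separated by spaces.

0.802 0.809 2.331

initial: κ=0.8911, φ=309.44°, ℓ=2.2341
cmd 1: set κ=0.3384 → (κ,φ,ℓ)=(0.3384,309.44°,2.2341) → tip=(0.5114,-0.6217,2.0273)
cmd 2: set φ=45.23° → (κ,φ,ℓ)=(0.3384,45.23°,2.2341) → tip=(0.5670,0.5715,2.0273)
cmd 3: set ℓ=2.6865 → (κ,φ,ℓ)=(0.3384,45.23°,2.6865) → tip=(0.8024,0.8089,2.3314)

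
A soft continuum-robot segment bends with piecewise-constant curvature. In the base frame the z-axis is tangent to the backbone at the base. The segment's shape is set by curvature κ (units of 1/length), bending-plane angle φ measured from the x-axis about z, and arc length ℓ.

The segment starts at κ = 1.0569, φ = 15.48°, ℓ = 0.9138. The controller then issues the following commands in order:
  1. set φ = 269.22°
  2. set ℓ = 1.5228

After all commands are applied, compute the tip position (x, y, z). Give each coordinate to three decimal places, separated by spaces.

-0.013 -0.983 0.945

initial: κ=1.0569, φ=15.48°, ℓ=0.9138
cmd 1: set φ=269.22° → (κ,φ,ℓ)=(1.0569,269.22°,0.9138) → tip=(-0.0056,-0.4080,0.7782)
cmd 2: set ℓ=1.5228 → (κ,φ,ℓ)=(1.0569,269.22°,1.5228) → tip=(-0.0134,-0.9826,0.9455)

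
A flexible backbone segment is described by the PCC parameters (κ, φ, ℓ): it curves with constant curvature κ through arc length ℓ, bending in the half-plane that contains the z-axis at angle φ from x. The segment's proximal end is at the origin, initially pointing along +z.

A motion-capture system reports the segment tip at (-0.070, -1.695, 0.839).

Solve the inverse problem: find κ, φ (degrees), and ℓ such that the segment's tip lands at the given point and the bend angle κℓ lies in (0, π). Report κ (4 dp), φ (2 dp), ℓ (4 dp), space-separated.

0.9472 267.64 2.3468

ρ = √(x²+y²) = √(-0.070² + -1.695²) = 1.69644
φ = atan2(y, x) mod 360° = atan2(-1.695, -0.070) = 267.6351°
|p|² = ρ² + z² = 1.69644² + 0.839² = 3.58185
κ = 2ρ / |p|² = 2×1.69644 / 3.58185 = 0.94725
θ = 2·atan2(ρ, z) = 2·atan2(1.69644, 0.839) = 2.22301 rad
ℓ = θ/κ = 2.22301/0.94725 = 2.34682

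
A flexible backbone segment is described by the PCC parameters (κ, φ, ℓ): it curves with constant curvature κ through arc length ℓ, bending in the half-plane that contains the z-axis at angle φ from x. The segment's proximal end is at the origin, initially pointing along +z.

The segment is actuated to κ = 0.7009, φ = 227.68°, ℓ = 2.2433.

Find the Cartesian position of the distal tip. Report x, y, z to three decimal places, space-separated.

θ = κ·ℓ = 0.7009 × 2.2433 = 1.57233 rad
ρ = (1 − cos θ)/κ = (1 − -0.00153)/0.7009 = 1.42892
z = sin θ / κ = 1.00000/0.7009 = 1.42674
x = ρ cos φ = 1.42892 × cos(227.68°) = -0.96205
y = ρ sin φ = 1.42892 × sin(227.68°) = -1.05654

-0.962 -1.057 1.427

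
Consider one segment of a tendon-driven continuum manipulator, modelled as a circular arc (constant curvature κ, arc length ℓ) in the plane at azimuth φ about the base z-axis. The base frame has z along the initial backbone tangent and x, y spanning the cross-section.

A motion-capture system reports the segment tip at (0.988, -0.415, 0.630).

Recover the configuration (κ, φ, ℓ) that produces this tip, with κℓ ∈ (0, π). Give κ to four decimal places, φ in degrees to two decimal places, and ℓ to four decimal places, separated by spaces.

1.3870 337.22 1.4987

ρ = √(x²+y²) = √(0.988² + -0.415²) = 1.07162
φ = atan2(y, x) mod 360° = atan2(-0.415, 0.988) = 337.2156°
|p|² = ρ² + z² = 1.07162² + 0.630² = 1.54527
κ = 2ρ / |p|² = 2×1.07162 / 1.54527 = 1.38697
θ = 2·atan2(ρ, z) = 2·atan2(1.07162, 0.630) = 2.07865 rad
ℓ = θ/κ = 2.07865/1.38697 = 1.49870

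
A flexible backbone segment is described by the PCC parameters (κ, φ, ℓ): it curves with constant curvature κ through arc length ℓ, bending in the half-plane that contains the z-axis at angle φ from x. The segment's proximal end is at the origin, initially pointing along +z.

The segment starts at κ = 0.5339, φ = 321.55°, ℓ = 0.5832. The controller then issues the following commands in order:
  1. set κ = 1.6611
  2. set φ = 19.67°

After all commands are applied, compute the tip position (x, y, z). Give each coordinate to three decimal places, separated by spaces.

initial: κ=0.5339, φ=321.55°, ℓ=0.5832
cmd 1: set κ=1.6611 → (κ,φ,ℓ)=(1.6611,321.55°,0.5832) → tip=(0.2045,-0.1623,0.4962)
cmd 2: set φ=19.67° → (κ,φ,ℓ)=(1.6611,19.67°,0.5832) → tip=(0.2458,0.0879,0.4962)

0.246 0.088 0.496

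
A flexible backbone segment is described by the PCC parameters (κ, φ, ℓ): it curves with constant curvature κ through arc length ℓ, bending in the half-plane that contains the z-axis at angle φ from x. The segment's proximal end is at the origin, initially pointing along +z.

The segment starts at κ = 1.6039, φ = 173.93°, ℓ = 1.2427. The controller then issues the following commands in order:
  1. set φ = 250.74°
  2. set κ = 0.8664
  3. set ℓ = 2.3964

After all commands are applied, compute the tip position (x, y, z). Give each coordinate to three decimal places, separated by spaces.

-0.565 -1.617 1.010

initial: κ=1.6039, φ=173.93°, ℓ=1.2427
cmd 1: set φ=250.74° → (κ,φ,ℓ)=(1.6039,250.74°,1.2427) → tip=(-0.2900,-0.8299,0.5687)
cmd 2: set κ=0.8664 → (κ,φ,ℓ)=(0.8664,250.74°,1.2427) → tip=(-0.2002,-0.5728,1.0161)
cmd 3: set ℓ=2.3964 → (κ,φ,ℓ)=(0.8664,250.74°,2.3964) → tip=(-0.5651,-1.6172,1.0099)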